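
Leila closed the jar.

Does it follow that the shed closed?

Nothing is said about any shed; only the jar is affected.

no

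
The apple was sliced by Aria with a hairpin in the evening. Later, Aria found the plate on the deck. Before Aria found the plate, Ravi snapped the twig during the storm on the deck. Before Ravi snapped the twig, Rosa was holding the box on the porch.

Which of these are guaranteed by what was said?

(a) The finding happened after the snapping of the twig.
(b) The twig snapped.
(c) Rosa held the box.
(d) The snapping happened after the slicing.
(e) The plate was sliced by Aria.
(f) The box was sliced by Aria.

(a), (b), (c)

(a) Entailed — the narrative places the snapping before the finding.
(b) Entailed — 'Ravi snapped the twig' is causative; it entails the inchoative 'the twig snapped'.
(c) Entailed — 'hold' is an activity; 'was holding' entails that some holding happened, so 'held' holds.
(d) Not entailed — the narrative doesn't order the slicing relative to the snapping.
(e) Not entailed — Aria sliced the apple, not the plate; the plate belongs to the finding event.
(f) Not entailed — Aria sliced the apple, not the box; the box belongs to the holding event.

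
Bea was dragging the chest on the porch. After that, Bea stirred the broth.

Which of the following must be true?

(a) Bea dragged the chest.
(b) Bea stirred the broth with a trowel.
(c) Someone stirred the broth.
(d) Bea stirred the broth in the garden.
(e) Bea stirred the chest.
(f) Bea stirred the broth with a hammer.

(a) Entailed — 'drag' is an activity; 'was dragging' entails that some dragging happened, so 'dragged' holds.
(b) Not entailed — 'with a trowel' adds information not in the original event.
(c) Entailed — this follows by dropping conjuncts from the stirring event's description.
(d) Not entailed — 'in the garden' adds information not in the original event.
(e) Not entailed — Bea stirred the broth, not the chest; the chest belongs to the dragging event.
(f) Not entailed — 'with a hammer' adds information not in the original event.

(a), (c)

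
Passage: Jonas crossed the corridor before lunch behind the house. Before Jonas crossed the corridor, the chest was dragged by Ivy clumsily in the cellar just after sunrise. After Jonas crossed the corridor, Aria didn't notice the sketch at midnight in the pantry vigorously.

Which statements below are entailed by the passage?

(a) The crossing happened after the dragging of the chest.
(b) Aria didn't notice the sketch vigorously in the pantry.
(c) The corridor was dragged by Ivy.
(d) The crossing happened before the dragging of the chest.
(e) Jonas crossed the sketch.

(a) Entailed — the narrative places the dragging before the crossing.
(b) Not entailed — dropping 'at midnight' under negation is not valid — the original leaves open that Aria noticed the sketch some other way.
(c) Not entailed — Ivy dragged the chest, not the corridor; the corridor belongs to the crossing event.
(d) Not entailed — the narrative places the dragging before the crossing, not after.
(e) Not entailed — Jonas crossed the corridor, not the sketch; the sketch belongs to the noticing event.

(a)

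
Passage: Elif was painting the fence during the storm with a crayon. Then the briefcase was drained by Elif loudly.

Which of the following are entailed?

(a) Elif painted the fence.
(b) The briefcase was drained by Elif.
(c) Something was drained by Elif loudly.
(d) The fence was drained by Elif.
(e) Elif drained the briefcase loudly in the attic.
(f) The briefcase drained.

(a) Not entailed — 'was painting' is progressive on an accomplishment; it does not entail the completed 'painted'.
(b) Entailed — every conjunct here is already in the original draining event.
(c) Entailed — generalizing the patient leaves a sub-description the original still satisfies.
(d) Not entailed — Elif drained the briefcase, not the fence; the fence belongs to the painting event.
(e) Not entailed — 'in the attic' adds information not in the original event.
(f) Entailed — 'Elif drained the briefcase' is causative; it entails the inchoative 'the briefcase drained'.

(b), (c), (f)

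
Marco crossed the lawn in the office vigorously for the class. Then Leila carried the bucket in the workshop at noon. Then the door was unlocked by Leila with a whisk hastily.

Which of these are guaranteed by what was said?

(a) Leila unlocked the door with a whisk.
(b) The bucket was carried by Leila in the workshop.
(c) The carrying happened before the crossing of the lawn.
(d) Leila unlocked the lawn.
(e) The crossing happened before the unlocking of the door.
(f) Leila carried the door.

(a) Entailed — dropping 'hastily' leaves a sub-description the original still satisfies.
(b) Entailed — every conjunct here is already in the original carrying event.
(c) Not entailed — the narrative places the crossing before the carrying, not after.
(d) Not entailed — Leila unlocked the door, not the lawn; the lawn belongs to the crossing event.
(e) Entailed — the narrative places the crossing before the unlocking.
(f) Not entailed — Leila carried the bucket, not the door; the door belongs to the unlocking event.

(a), (b), (e)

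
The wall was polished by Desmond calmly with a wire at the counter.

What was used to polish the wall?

a wire

'with a wire' marks the instrument of the polishing event.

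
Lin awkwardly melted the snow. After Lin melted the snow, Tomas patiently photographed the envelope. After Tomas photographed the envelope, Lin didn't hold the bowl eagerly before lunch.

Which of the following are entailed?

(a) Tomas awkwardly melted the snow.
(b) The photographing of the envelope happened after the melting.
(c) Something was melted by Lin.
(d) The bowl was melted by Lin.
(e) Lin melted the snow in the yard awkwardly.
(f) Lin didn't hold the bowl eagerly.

(b), (c)

(a) Not entailed — the passage has Lin melting the snow, not Tomas.
(b) Entailed — the narrative places the melting before the photographing.
(c) Entailed — the original entails any weakening of itself; this just drops 'awkwardly' and generalizes the patient.
(d) Not entailed — Lin melted the snow, not the bowl; the bowl belongs to the holding event.
(e) Not entailed — 'in the yard' adds information not in the original event.
(f) Not entailed — dropping 'before lunch' under negation is not valid — the original leaves open that Lin held the bowl some other way.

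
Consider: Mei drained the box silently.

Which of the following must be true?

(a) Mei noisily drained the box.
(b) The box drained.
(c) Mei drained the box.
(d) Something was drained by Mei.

(a) Not entailed — 'noisily' adds a manner not in (and inconsistent with) the original.
(b) Entailed — 'Mei drained the box' is causative; it entails the inchoative 'the box drained'.
(c) Entailed — this follows by dropping conjuncts from the draining event's description.
(d) Entailed — dropping 'silently' and generalizing the patient leaves a sub-description the original still satisfies.

(b), (c), (d)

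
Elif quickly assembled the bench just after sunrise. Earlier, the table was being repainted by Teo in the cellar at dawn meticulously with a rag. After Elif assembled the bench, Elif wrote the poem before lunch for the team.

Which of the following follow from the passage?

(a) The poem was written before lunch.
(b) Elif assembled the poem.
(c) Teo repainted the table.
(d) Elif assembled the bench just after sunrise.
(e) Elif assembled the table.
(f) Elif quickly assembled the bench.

(a) Entailed — the original entails any weakening of itself; this just drops 'for the team' and generalizes the agent.
(b) Not entailed — Elif assembled the bench, not the poem; the poem belongs to the writing event.
(c) Not entailed — 'was repainting' is progressive on an accomplishment; it does not entail the completed 'repainted'.
(d) Entailed — every conjunct here is already in the original assembling event.
(e) Not entailed — Elif assembled the bench, not the table; the table belongs to the repainting event.
(f) Entailed — this follows by dropping conjuncts from the assembling event's description.

(a), (d), (f)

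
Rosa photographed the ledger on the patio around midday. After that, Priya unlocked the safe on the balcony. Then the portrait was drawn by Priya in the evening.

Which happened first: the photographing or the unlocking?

The connectives place the photographing before the unlocking.

the photographing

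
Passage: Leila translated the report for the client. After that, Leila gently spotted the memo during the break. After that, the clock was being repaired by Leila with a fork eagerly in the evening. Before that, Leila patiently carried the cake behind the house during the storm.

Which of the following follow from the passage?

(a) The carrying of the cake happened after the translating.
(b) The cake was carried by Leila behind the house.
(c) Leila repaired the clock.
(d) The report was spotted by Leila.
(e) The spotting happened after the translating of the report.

(a) Not entailed — the narrative doesn't order the translating relative to the carrying.
(b) Entailed — the original entails any weakening of itself; this just drops 'patiently', 'during the storm'.
(c) Not entailed — 'was repairing' is progressive on an accomplishment; it does not entail the completed 'repaired'.
(d) Not entailed — Leila spotted the memo, not the report; the report belongs to the translating event.
(e) Entailed — the narrative places the translating before the spotting.

(b), (e)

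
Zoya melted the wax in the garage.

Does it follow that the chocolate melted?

no

Nothing is said about any chocolate; only the wax is affected.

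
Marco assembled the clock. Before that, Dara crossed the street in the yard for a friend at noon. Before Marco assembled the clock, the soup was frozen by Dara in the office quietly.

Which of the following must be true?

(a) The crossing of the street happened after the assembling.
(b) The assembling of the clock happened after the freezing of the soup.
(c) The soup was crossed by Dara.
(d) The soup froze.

(b), (d)

(a) Not entailed — the narrative places the crossing before the assembling, not after.
(b) Entailed — the narrative places the freezing before the assembling.
(c) Not entailed — Dara crossed the street, not the soup; the soup belongs to the freezing event.
(d) Entailed — 'Dara froze the soup' is causative; it entails the inchoative 'the soup froze'.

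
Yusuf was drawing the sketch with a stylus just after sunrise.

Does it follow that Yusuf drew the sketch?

no

'was drawing' is progressive; for an accomplishment like 'draw the sketch', it doesn't entail completion.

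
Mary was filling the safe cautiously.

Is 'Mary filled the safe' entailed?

'was filling' is progressive; for an accomplishment like 'fill the safe', it doesn't entail completion.

no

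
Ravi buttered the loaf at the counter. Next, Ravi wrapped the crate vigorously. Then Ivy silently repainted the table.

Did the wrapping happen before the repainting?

The narrative orders the wrapping before the repainting.

yes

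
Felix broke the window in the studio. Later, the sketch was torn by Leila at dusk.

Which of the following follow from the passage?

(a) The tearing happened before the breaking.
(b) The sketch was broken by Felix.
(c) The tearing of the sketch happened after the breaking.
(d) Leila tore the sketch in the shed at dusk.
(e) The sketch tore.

(c), (e)

(a) Not entailed — the narrative places the breaking before the tearing, not after.
(b) Not entailed — Felix broke the window, not the sketch; the sketch belongs to the tearing event.
(c) Entailed — the narrative places the breaking before the tearing.
(d) Not entailed — 'in the shed' adds information not in the original event.
(e) Entailed — 'Leila tore the sketch' is causative; it entails the inchoative 'the sketch tore'.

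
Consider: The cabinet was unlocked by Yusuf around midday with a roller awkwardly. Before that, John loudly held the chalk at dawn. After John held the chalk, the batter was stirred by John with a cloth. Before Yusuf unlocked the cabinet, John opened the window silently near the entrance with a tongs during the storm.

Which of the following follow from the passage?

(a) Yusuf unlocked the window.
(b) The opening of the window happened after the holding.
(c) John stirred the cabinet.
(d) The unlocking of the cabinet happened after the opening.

(d)

(a) Not entailed — Yusuf unlocked the cabinet, not the window; the window belongs to the opening event.
(b) Not entailed — the narrative doesn't order the holding relative to the opening.
(c) Not entailed — John stirred the batter, not the cabinet; the cabinet belongs to the unlocking event.
(d) Entailed — the narrative places the opening before the unlocking.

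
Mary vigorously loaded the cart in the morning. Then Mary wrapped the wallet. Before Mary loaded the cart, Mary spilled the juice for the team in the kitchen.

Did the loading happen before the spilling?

no

The narrative orders the spilling before the loading.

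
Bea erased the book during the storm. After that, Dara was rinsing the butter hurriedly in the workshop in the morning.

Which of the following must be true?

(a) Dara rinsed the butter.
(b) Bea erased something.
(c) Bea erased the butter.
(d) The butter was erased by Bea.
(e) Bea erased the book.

(a), (b), (e)

(a) Entailed — 'rinse' is an activity; 'was rinsing' entails that some rinsing happened, so 'rinsed' holds.
(b) Entailed — dropping 'during the storm' and generalizing the patient leaves a sub-description the original still satisfies.
(c) Not entailed — Bea erased the book, not the butter; the butter belongs to the rinsing event.
(d) Not entailed — Bea erased the book, not the butter; the butter belongs to the rinsing event.
(e) Entailed — this follows by dropping conjuncts from the erasing event's description.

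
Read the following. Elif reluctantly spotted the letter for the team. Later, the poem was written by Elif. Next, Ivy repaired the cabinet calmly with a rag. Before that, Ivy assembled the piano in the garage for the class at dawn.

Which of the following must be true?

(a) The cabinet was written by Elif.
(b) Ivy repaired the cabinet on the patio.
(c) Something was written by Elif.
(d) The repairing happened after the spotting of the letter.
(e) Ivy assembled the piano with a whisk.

(a) Not entailed — Elif wrote the poem, not the cabinet; the cabinet belongs to the repairing event.
(b) Not entailed — 'on the patio' adds information not in the original event.
(c) Entailed — every conjunct here is already in the original writing event.
(d) Entailed — the narrative places the spotting before the repairing.
(e) Not entailed — 'with a whisk' adds information not in the original event.

(c), (d)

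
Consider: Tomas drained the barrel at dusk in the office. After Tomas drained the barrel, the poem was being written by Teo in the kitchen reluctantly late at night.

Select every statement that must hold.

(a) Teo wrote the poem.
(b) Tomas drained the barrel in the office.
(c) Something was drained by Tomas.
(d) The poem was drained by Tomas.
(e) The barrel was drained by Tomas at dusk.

(b), (c), (e)

(a) Not entailed — 'was writing' is progressive on an accomplishment; it does not entail the completed 'wrote'.
(b) Entailed — this follows by dropping conjuncts from the draining event's description.
(c) Entailed — the original entails any weakening of itself; this just drops 'at dusk', 'in the office' and generalizes the patient.
(d) Not entailed — Tomas drained the barrel, not the poem; the poem belongs to the writing event.
(e) Entailed — dropping 'in the office' leaves a sub-description the original still satisfies.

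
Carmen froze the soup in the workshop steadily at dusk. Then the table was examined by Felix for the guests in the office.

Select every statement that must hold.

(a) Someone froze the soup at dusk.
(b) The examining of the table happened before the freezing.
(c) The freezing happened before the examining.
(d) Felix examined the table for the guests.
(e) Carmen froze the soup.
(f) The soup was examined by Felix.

(a), (c), (d), (e)

(a) Entailed — dropping 'steadily', 'in the workshop' and generalizing the agent leaves a sub-description the original still satisfies.
(b) Not entailed — the narrative places the freezing before the examining, not after.
(c) Entailed — the narrative places the freezing before the examining.
(d) Entailed — dropping 'in the office' leaves a sub-description the original still satisfies.
(e) Entailed — dropping 'steadily', 'at dusk', 'in the workshop' leaves a sub-description the original still satisfies.
(f) Not entailed — Felix examined the table, not the soup; the soup belongs to the freezing event.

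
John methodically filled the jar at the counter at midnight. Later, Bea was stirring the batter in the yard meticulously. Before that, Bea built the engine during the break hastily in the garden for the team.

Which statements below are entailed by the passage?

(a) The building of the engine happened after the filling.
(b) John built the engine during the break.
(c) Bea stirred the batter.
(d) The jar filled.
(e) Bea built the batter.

(c), (d)

(a) Not entailed — the narrative doesn't order the filling relative to the building.
(b) Not entailed — the passage has Bea building the engine, not John.
(c) Entailed — 'stir' is an activity; 'was stirring' entails that some stirring happened, so 'stirred' holds.
(d) Entailed — 'John filled the jar' is causative; it entails the inchoative 'the jar filled'.
(e) Not entailed — Bea built the engine, not the batter; the batter belongs to the stirring event.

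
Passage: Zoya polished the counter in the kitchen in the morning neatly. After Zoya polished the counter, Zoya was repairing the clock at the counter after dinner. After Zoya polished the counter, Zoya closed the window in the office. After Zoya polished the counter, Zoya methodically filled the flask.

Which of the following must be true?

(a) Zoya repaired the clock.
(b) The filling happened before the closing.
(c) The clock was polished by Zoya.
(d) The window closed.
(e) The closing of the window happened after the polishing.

(a) Not entailed — 'was repairing' is progressive on an accomplishment; it does not entail the completed 'repaired'.
(b) Not entailed — the narrative doesn't order the filling relative to the closing.
(c) Not entailed — Zoya polished the counter, not the clock; the clock belongs to the repairing event.
(d) Entailed — 'Zoya closed the window' is causative; it entails the inchoative 'the window closed'.
(e) Entailed — the narrative places the polishing before the closing.

(d), (e)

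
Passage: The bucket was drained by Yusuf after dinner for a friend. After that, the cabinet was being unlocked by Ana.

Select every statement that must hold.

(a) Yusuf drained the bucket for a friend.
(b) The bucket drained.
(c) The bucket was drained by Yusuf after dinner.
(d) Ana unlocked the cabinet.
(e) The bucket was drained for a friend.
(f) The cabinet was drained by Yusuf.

(a), (b), (c), (e)

(a) Entailed — this follows by dropping conjuncts from the draining event's description.
(b) Entailed — 'Yusuf drained the bucket' is causative; it entails the inchoative 'the bucket drained'.
(c) Entailed — every conjunct here is already in the original draining event.
(d) Not entailed — 'was unlocking' is progressive on an accomplishment; it does not entail the completed 'unlocked'.
(e) Entailed — the original entails any weakening of itself; this just drops 'after dinner' and generalizes the agent.
(f) Not entailed — Yusuf drained the bucket, not the cabinet; the cabinet belongs to the unlocking event.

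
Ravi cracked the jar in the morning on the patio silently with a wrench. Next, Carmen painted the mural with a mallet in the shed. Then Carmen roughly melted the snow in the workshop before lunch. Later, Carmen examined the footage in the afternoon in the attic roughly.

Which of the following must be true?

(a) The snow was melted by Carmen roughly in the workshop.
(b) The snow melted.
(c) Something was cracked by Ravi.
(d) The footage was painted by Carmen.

(a), (b), (c)

(a) Entailed — dropping 'before lunch' leaves a sub-description the original still satisfies.
(b) Entailed — 'Carmen melted the snow' is causative; it entails the inchoative 'the snow melted'.
(c) Entailed — dropping 'silently', 'in the morning', 'with a wrench', 'on the patio' and generalizing the patient leaves a sub-description the original still satisfies.
(d) Not entailed — Carmen painted the mural, not the footage; the footage belongs to the examining event.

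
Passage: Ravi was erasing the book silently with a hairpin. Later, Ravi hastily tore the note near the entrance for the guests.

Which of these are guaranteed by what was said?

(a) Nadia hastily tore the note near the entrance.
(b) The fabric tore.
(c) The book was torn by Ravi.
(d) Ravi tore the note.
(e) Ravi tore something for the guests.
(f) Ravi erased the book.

(a) Not entailed — the passage has Ravi tearing the note, not Nadia.
(b) Not entailed — the note is what tore, not the fabric.
(c) Not entailed — Ravi tore the note, not the book; the book belongs to the erasing event.
(d) Entailed — this follows by dropping conjuncts from the tearing event's description.
(e) Entailed — every conjunct here is already in the original tearing event.
(f) Not entailed — 'was erasing' is progressive on an accomplishment; it does not entail the completed 'erased'.

(d), (e)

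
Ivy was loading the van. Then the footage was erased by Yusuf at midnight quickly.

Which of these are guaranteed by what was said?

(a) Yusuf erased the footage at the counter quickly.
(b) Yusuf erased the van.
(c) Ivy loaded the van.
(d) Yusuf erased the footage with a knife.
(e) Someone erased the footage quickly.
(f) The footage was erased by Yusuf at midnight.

(e), (f)

(a) Not entailed — 'at the counter' adds information not in the original event.
(b) Not entailed — Yusuf erased the footage, not the van; the van belongs to the loading event.
(c) Not entailed — 'was loading' is progressive on an accomplishment; it does not entail the completed 'loaded'.
(d) Not entailed — 'with a knife' adds information not in the original event.
(e) Entailed — every conjunct here is already in the original erasing event.
(f) Entailed — every conjunct here is already in the original erasing event.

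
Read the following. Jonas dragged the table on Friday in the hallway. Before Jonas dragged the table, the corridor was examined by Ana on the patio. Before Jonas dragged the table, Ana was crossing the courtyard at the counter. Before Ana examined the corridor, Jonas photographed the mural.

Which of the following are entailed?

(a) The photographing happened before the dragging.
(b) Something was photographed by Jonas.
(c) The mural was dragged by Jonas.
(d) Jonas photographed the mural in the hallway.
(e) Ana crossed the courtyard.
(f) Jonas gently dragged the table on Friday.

(a), (b)

(a) Entailed — the narrative places the photographing before the dragging.
(b) Entailed — the original entails any weakening of itself; this just generalizes the patient.
(c) Not entailed — Jonas dragged the table, not the mural; the mural belongs to the photographing event.
(d) Not entailed — 'in the hallway' adds information not in the original event.
(e) Not entailed — 'was crossing' is progressive on an accomplishment; it does not entail the completed 'crossed'.
(f) Not entailed — 'gently' adds information not in the original event.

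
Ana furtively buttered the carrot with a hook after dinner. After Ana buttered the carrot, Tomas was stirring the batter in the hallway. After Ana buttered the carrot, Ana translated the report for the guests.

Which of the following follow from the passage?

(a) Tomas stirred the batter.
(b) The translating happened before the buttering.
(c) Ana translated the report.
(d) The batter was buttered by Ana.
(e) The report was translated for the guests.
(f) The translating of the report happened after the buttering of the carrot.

(a) Entailed — 'stir' is an activity; 'was stirring' entails that some stirring happened, so 'stirred' holds.
(b) Not entailed — the narrative places the buttering before the translating, not after.
(c) Entailed — this follows by dropping conjuncts from the translating event's description.
(d) Not entailed — Ana buttered the carrot, not the batter; the batter belongs to the stirring event.
(e) Entailed — this follows by dropping conjuncts from the translating event's description.
(f) Entailed — the narrative places the buttering before the translating.

(a), (c), (e), (f)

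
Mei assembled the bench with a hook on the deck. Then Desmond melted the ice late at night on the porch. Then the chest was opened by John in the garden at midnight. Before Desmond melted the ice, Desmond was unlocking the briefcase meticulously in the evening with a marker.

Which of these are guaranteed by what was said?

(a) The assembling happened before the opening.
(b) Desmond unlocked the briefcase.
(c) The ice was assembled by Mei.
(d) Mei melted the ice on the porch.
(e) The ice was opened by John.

(a)

(a) Entailed — the narrative places the assembling before the opening.
(b) Not entailed — 'was unlocking' is progressive on an accomplishment; it does not entail the completed 'unlocked'.
(c) Not entailed — Mei assembled the bench, not the ice; the ice belongs to the melting event.
(d) Not entailed — the passage has Desmond melting the ice, not Mei.
(e) Not entailed — John opened the chest, not the ice; the ice belongs to the melting event.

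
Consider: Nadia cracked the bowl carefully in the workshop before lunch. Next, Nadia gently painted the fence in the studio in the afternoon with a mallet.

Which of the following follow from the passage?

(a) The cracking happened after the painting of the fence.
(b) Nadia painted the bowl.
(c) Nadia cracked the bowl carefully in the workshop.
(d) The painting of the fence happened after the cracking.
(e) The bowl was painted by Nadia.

(a) Not entailed — the narrative places the cracking before the painting, not after.
(b) Not entailed — Nadia painted the fence, not the bowl; the bowl belongs to the cracking event.
(c) Entailed — this follows by dropping conjuncts from the cracking event's description.
(d) Entailed — the narrative places the cracking before the painting.
(e) Not entailed — Nadia painted the fence, not the bowl; the bowl belongs to the cracking event.

(c), (d)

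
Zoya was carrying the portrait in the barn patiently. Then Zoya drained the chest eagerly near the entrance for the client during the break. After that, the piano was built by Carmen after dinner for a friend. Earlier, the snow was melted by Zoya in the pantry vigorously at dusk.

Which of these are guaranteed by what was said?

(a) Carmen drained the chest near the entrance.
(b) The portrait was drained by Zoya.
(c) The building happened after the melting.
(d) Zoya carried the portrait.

(a) Not entailed — the passage has Zoya draining the chest, not Carmen.
(b) Not entailed — Zoya drained the chest, not the portrait; the portrait belongs to the carrying event.
(c) Entailed — the narrative places the melting before the building.
(d) Entailed — 'carry' is an activity; 'was carrying' entails that some carrying happened, so 'carried' holds.

(c), (d)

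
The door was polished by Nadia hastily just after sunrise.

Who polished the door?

Nadia

'Nadia' marks the agent of the polishing event.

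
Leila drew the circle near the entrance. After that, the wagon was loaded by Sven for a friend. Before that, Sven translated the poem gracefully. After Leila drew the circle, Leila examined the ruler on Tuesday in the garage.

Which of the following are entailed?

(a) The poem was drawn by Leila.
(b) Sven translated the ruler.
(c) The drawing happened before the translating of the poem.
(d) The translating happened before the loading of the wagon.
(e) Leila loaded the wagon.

(d)

(a) Not entailed — Leila drew the circle, not the poem; the poem belongs to the translating event.
(b) Not entailed — Sven translated the poem, not the ruler; the ruler belongs to the examining event.
(c) Not entailed — the narrative doesn't order the drawing relative to the translating.
(d) Entailed — the narrative places the translating before the loading.
(e) Not entailed — the passage has Sven loading the wagon, not Leila.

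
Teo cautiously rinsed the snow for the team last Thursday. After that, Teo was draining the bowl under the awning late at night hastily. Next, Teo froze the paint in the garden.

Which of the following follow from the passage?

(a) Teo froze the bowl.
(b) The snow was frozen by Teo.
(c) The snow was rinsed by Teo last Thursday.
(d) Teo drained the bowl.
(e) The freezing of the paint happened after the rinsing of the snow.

(a) Not entailed — Teo froze the paint, not the bowl; the bowl belongs to the draining event.
(b) Not entailed — Teo froze the paint, not the snow; the snow belongs to the rinsing event.
(c) Entailed — the original entails any weakening of itself; this just drops 'for the team', 'cautiously'.
(d) Not entailed — 'was draining' is progressive on an accomplishment; it does not entail the completed 'drained'.
(e) Entailed — the narrative places the rinsing before the freezing.

(c), (e)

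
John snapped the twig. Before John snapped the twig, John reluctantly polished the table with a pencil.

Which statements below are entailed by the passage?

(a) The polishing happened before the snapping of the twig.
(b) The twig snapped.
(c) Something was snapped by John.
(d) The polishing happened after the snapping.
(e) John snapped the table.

(a), (b), (c)

(a) Entailed — the narrative places the polishing before the snapping.
(b) Entailed — 'John snapped the twig' is causative; it entails the inchoative 'the twig snapped'.
(c) Entailed — every conjunct here is already in the original snapping event.
(d) Not entailed — the narrative places the polishing before the snapping, not after.
(e) Not entailed — John snapped the twig, not the table; the table belongs to the polishing event.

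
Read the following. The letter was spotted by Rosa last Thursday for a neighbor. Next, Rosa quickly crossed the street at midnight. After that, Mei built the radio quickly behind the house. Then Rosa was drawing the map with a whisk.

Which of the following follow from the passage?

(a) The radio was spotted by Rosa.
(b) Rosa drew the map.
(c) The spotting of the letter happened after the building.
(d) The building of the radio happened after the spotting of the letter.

(a) Not entailed — Rosa spotted the letter, not the radio; the radio belongs to the building event.
(b) Not entailed — 'was drawing' is progressive on an accomplishment; it does not entail the completed 'drew'.
(c) Not entailed — the narrative places the spotting before the building, not after.
(d) Entailed — the narrative places the spotting before the building.

(d)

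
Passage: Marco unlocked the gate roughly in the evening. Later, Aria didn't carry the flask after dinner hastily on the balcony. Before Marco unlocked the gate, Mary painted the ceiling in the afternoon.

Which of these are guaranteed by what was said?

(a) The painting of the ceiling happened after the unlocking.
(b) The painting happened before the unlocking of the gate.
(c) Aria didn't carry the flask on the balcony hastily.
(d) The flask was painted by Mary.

(b)

(a) Not entailed — the narrative places the painting before the unlocking, not after.
(b) Entailed — the narrative places the painting before the unlocking.
(c) Not entailed — dropping 'after dinner' under negation is not valid — the original leaves open that Aria carried the flask some other way.
(d) Not entailed — Mary painted the ceiling, not the flask; the flask belongs to the carrying event.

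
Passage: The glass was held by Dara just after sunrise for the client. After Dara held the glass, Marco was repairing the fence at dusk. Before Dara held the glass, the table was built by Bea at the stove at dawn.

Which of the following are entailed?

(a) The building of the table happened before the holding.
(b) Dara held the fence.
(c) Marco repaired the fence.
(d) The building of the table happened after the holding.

(a) Entailed — the narrative places the building before the holding.
(b) Not entailed — Dara held the glass, not the fence; the fence belongs to the repairing event.
(c) Not entailed — 'was repairing' is progressive on an accomplishment; it does not entail the completed 'repaired'.
(d) Not entailed — the narrative places the building before the holding, not after.

(a)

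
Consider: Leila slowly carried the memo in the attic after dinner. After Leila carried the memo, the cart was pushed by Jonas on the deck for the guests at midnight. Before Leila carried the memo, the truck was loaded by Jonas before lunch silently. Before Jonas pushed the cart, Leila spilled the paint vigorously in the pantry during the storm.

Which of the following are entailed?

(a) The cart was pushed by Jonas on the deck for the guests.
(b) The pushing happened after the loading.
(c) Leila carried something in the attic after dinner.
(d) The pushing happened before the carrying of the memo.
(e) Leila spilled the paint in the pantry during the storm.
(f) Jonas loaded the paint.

(a), (b), (c), (e)

(a) Entailed — every conjunct here is already in the original pushing event.
(b) Entailed — the narrative places the loading before the pushing.
(c) Entailed — dropping 'slowly' and generalizing the patient leaves a sub-description the original still satisfies.
(d) Not entailed — the narrative places the carrying before the pushing, not after.
(e) Entailed — the original entails any weakening of itself; this just drops 'vigorously'.
(f) Not entailed — Jonas loaded the truck, not the paint; the paint belongs to the spilling event.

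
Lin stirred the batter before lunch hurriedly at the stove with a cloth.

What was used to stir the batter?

a cloth

'with a cloth' marks the instrument of the stirring event.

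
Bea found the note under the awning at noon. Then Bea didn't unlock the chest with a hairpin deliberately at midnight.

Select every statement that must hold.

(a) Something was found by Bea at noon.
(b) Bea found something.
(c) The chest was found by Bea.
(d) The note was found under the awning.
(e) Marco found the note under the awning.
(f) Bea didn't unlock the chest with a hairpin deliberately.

(a), (b), (d)

(a) Entailed — every conjunct here is already in the original finding event.
(b) Entailed — the original entails any weakening of itself; this just drops 'at noon', 'under the awning' and generalizes the patient.
(c) Not entailed — Bea found the note, not the chest; the chest belongs to the unlocking event.
(d) Entailed — this follows by dropping conjuncts from the finding event's description.
(e) Not entailed — the passage has Bea finding the note, not Marco.
(f) Not entailed — dropping 'at midnight' under negation is not valid — the original leaves open that Bea unlocked the chest some other way.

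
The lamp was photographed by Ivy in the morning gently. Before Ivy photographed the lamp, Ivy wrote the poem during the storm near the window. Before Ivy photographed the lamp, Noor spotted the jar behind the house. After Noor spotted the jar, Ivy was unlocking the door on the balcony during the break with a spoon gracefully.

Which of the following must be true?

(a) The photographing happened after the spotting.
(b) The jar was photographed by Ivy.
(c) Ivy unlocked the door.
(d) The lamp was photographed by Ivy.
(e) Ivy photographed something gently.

(a) Entailed — the narrative places the spotting before the photographing.
(b) Not entailed — Ivy photographed the lamp, not the jar; the jar belongs to the spotting event.
(c) Not entailed — 'was unlocking' is progressive on an accomplishment; it does not entail the completed 'unlocked'.
(d) Entailed — every conjunct here is already in the original photographing event.
(e) Entailed — this follows by dropping conjuncts from the photographing event's description.

(a), (d), (e)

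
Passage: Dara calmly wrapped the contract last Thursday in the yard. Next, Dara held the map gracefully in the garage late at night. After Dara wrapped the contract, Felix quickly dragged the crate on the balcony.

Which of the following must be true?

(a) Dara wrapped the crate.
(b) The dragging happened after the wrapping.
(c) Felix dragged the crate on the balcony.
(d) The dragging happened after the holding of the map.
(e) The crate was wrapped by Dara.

(b), (c)

(a) Not entailed — Dara wrapped the contract, not the crate; the crate belongs to the dragging event.
(b) Entailed — the narrative places the wrapping before the dragging.
(c) Entailed — dropping 'quickly' leaves a sub-description the original still satisfies.
(d) Not entailed — the narrative doesn't order the holding relative to the dragging.
(e) Not entailed — Dara wrapped the contract, not the crate; the crate belongs to the dragging event.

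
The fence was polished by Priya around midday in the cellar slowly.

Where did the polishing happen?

'in the cellar' marks the location of the polishing event.

in the cellar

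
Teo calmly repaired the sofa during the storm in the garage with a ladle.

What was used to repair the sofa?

'with a ladle' marks the instrument of the repairing event.

a ladle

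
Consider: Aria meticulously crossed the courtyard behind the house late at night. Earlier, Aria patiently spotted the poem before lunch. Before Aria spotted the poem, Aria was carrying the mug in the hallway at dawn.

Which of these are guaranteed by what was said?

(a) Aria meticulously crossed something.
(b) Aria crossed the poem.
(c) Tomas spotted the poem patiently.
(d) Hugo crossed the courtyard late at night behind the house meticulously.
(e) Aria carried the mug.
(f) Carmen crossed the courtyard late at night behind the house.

(a) Entailed — this follows by dropping conjuncts from the crossing event's description.
(b) Not entailed — Aria crossed the courtyard, not the poem; the poem belongs to the spotting event.
(c) Not entailed — the passage has Aria spotting the poem, not Tomas.
(d) Not entailed — the passage has Aria crossing the courtyard, not Hugo.
(e) Entailed — 'carry' is an activity; 'was carrying' entails that some carrying happened, so 'carried' holds.
(f) Not entailed — the passage has Aria crossing the courtyard, not Carmen.

(a), (e)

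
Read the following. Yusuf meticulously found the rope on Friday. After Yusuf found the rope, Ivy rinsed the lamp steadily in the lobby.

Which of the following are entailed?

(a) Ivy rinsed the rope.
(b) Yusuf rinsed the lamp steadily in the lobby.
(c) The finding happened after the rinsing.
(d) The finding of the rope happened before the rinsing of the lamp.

(d)

(a) Not entailed — Ivy rinsed the lamp, not the rope; the rope belongs to the finding event.
(b) Not entailed — the passage has Ivy rinsing the lamp, not Yusuf.
(c) Not entailed — the narrative places the finding before the rinsing, not after.
(d) Entailed — the narrative places the finding before the rinsing.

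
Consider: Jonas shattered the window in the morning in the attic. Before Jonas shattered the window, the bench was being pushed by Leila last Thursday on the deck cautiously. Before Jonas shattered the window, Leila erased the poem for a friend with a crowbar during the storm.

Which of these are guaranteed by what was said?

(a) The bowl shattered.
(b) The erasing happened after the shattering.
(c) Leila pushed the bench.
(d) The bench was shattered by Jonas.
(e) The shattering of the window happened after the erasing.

(a) Not entailed — the window is what shattered, not the bowl.
(b) Not entailed — the narrative places the erasing before the shattering, not after.
(c) Entailed — 'push' is an activity; 'was pushing' entails that some pushing happened, so 'pushed' holds.
(d) Not entailed — Jonas shattered the window, not the bench; the bench belongs to the pushing event.
(e) Entailed — the narrative places the erasing before the shattering.

(c), (e)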